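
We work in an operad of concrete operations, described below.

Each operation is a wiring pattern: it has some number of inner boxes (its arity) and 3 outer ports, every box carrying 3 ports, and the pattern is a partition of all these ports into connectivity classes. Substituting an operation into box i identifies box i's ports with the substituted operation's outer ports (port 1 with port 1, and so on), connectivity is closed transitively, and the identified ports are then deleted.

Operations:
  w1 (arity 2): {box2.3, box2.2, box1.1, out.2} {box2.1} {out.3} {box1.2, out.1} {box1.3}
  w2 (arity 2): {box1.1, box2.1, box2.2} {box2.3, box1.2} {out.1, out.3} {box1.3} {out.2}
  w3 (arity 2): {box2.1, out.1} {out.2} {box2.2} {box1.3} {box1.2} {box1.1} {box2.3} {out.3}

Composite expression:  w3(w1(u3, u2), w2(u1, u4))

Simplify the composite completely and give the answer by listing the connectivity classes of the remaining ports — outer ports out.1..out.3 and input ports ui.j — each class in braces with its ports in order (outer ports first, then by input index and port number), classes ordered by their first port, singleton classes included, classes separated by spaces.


Two ports join when wires chain via w3-identified ports.
composing w1 on (u3, u2), with out.j its own outer ports: {out.1, u3.2} {out.2, u2.2, u2.3, u3.1} {out.3} {u2.1} {u3.3}
composing w2 on (u1, u4), with out.j its own outer ports: {out.1, out.3} {out.2} {u1.1, u4.1, u4.2} {u1.2, u4.3} {u1.3}
composing w3 on (u3, u2, u1, u4), with out.j its own outer ports: {out.1} {out.2} {out.3} {u1.1, u4.1, u4.2} {u1.2, u4.3} {u1.3} {u2.1} {u2.2, u2.3, u3.1} {u3.2} {u3.3}

{out.1} {out.2} {out.3} {u1.1, u4.1, u4.2} {u1.2, u4.3} {u1.3} {u2.1} {u2.2, u2.3, u3.1} {u3.2} {u3.3}


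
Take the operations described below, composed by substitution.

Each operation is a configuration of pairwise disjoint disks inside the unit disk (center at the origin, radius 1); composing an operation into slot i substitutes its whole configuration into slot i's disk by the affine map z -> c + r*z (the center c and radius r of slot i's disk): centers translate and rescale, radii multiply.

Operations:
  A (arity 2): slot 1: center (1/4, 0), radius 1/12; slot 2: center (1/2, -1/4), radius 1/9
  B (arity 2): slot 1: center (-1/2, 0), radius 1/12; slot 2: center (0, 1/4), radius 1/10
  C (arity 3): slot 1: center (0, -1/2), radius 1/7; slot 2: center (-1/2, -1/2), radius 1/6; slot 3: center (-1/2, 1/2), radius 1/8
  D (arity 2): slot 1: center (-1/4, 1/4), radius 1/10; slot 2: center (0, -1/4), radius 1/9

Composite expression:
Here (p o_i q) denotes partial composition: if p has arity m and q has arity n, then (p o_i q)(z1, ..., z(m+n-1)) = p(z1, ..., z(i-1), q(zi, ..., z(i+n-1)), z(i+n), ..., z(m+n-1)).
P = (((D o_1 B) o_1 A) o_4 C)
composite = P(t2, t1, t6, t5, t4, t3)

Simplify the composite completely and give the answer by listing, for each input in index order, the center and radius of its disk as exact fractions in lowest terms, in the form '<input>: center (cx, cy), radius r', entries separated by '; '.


t1: center (-71/240, 119/480), radius 1/1080; t2: center (-143/480, 1/4), radius 1/1440; t3: center (-1/18, -7/36), radius 1/72; t4: center (-1/18, -11/36), radius 1/54; t5: center (0, -11/36), radius 1/63; t6: center (-1/4, 11/40), radius 1/100

Only the slot chain above each t matters under D; compose those maps.
tracing t2 down its 3-map path: center (-143/480, 1/4), radius 1/1440
tracing t1 down its 3-map path: center (-71/240, 119/480), radius 1/1080
tracing t6 down its 2-map path: center (-1/4, 11/40), radius 1/100
tracing t5 down its 2-map path: center (0, -11/36), radius 1/63
tracing t4 down its 2-map path: center (-1/18, -11/36), radius 1/54
tracing t3 down its 2-map path: center (-1/18, -7/36), radius 1/72


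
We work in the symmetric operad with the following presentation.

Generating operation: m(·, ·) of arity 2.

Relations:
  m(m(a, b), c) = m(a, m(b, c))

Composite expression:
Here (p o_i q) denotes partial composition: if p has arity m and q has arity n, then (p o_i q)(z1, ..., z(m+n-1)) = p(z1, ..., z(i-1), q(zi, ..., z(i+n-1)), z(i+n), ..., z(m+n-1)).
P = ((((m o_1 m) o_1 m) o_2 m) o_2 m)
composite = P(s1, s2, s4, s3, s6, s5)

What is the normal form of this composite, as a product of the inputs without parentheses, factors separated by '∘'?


s1 ∘ s2 ∘ s4 ∘ s3 ∘ s6 ∘ s5

Every regrouping of m is equal, so read the s-inputs in written order.
m(s2, s4) collapses to s2 ∘ s4
m(m(s2, s4), s3) collapses to s2 ∘ s4 ∘ s3
m(s1, m(m(s2, s4), s3)) collapses to s1 ∘ s2 ∘ s4 ∘ s3
m(m(s1, m(m(s2, s4), s3)), s6) collapses to s1 ∘ s2 ∘ s4 ∘ s3 ∘ s6
m(m(m(s1, m(m(s2, s4), s3)), s6), s5) collapses to s1 ∘ s2 ∘ s4 ∘ s3 ∘ s6 ∘ s5


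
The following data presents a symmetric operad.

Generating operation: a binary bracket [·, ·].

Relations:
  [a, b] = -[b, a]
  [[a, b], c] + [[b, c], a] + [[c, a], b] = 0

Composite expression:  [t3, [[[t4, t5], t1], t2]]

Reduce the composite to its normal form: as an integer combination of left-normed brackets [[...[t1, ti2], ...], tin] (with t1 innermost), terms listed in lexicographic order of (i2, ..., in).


Antisymmetry and Jacobi reduce to t1-anchored left-normed brackets.
Composite bracket: [t3, [[[t4, t5], t1], t2]]
Each bracket splits as ab - ba, giving 16 signed words (2^4 = 16).
The t1-initial words carry the normal form:
  word t1t4t5t2t3 has sign +1, contributing +[[[[t1, t4], t5], t2], t3]
  word t1t5t4t2t3 has sign -1, contributing -[[[[t1, t5], t4], t2], t3]

[[[[t1, t4], t5], t2], t3] - [[[[t1, t5], t4], t2], t3]


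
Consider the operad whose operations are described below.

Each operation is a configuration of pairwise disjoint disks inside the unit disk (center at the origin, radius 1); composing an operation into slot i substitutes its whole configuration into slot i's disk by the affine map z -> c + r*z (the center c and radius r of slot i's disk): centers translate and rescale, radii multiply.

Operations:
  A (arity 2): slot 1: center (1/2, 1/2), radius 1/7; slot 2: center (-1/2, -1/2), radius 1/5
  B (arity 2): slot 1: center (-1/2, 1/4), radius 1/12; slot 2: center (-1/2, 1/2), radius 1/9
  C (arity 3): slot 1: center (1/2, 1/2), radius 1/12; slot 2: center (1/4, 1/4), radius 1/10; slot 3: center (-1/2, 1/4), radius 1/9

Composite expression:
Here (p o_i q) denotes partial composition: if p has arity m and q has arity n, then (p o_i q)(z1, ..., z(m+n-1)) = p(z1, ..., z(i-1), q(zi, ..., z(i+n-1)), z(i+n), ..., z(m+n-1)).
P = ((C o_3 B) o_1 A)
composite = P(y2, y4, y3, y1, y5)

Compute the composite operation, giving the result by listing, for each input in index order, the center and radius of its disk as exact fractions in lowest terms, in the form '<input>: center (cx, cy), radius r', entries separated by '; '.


y1: center (-5/9, 5/18), radius 1/108; y2: center (13/24, 13/24), radius 1/84; y3: center (1/4, 1/4), radius 1/10; y4: center (11/24, 11/24), radius 1/60; y5: center (-5/9, 11/36), radius 1/81

Follow each y-input down from C: c' goes to c + r*c', radius to r*r'.
y2 passes through 2 substitutions, ending at center (13/24, 13/24), radius 1/84
y4 passes through 2 substitutions, ending at center (11/24, 11/24), radius 1/60
y3 passes through 1 substitution, ending at center (1/4, 1/4), radius 1/10
y1 passes through 2 substitutions, ending at center (-5/9, 5/18), radius 1/108
y5 passes through 2 substitutions, ending at center (-5/9, 11/36), radius 1/81


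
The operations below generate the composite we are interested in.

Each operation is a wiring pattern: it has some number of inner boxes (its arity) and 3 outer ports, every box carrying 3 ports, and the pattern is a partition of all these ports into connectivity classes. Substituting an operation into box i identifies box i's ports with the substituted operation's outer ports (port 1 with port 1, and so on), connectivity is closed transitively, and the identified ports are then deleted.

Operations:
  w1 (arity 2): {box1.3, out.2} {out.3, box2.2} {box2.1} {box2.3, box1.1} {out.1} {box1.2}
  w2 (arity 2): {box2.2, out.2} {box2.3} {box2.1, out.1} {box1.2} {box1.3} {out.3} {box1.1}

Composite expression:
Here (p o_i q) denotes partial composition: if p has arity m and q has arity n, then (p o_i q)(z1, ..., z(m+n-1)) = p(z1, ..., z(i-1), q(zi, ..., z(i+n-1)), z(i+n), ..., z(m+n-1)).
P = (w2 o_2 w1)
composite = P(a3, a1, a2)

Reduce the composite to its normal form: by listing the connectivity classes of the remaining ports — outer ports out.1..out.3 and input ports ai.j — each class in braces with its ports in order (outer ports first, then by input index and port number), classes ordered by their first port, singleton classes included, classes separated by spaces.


{out.1} {out.2, a1.3} {out.3} {a1.1, a2.3} {a1.2} {a2.1} {a2.2} {a3.1} {a3.2} {a3.3}

After gluing at w2, chains via deleted ports link the a-ports.
stage w1: inputs (a1, a2), connectivity {out.1} {out.2, a1.3} {out.3, a2.2} {a1.1, a2.3} {a1.2} {a2.1}, out.j its boundary
stage w2: inputs (a3, a1, a2), connectivity {out.1} {out.2, a1.3} {out.3} {a1.1, a2.3} {a1.2} {a2.1} {a2.2} {a3.1} {a3.2} {a3.3}, out.j its boundary


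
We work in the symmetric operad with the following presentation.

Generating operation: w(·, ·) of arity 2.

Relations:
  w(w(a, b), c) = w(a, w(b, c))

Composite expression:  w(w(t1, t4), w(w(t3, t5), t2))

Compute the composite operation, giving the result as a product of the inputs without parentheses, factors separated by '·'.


t1 · t4 · t3 · t5 · t2


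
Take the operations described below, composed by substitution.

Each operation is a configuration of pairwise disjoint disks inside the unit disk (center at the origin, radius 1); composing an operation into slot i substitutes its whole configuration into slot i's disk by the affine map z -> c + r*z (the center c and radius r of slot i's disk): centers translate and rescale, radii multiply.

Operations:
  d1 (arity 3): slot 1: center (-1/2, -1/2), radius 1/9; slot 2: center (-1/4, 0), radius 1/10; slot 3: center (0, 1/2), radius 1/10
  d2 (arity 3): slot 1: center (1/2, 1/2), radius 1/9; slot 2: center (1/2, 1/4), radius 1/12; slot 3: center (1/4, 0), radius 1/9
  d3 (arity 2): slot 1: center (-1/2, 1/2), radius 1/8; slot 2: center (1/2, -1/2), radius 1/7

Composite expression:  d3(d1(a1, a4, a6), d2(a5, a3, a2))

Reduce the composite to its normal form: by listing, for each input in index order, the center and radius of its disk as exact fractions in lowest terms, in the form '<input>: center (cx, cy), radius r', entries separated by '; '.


a1: center (-9/16, 7/16), radius 1/72; a2: center (15/28, -1/2), radius 1/63; a3: center (4/7, -13/28), radius 1/84; a4: center (-17/32, 1/2), radius 1/80; a5: center (4/7, -3/7), radius 1/63; a6: center (-1/2, 9/16), radius 1/80

Nesting under d3 composes maps z -> c + r*z down each a-path.
a1 passes through 2 substitutions, ending at center (-9/16, 7/16), radius 1/72
a4 passes through 2 substitutions, ending at center (-17/32, 1/2), radius 1/80
a6 passes through 2 substitutions, ending at center (-1/2, 9/16), radius 1/80
a5 passes through 2 substitutions, ending at center (4/7, -3/7), radius 1/63
a3 passes through 2 substitutions, ending at center (4/7, -13/28), radius 1/84
a2 passes through 2 substitutions, ending at center (15/28, -1/2), radius 1/63


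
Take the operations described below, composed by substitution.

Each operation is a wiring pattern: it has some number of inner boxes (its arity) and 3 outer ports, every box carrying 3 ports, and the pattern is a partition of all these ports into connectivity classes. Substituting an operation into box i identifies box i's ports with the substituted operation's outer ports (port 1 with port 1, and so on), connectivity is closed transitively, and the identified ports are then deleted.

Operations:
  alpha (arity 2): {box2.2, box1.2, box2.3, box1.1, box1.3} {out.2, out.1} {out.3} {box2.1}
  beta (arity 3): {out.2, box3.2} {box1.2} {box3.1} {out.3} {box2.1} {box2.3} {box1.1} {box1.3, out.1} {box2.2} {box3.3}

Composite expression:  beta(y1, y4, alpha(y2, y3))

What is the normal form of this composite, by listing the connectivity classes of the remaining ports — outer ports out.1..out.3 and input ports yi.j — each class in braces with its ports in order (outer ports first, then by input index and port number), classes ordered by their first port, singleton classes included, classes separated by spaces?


Substituting into beta glues patterns; closure does the rest.
alpha over (y2, y3) gives {out.1, out.2} {out.3} {y2.1, y2.2, y2.3, y3.2, y3.3} {y3.1}, out.j being that stage's outer ports
beta over (y1, y4, y2, y3) gives {out.1, y1.3} {out.2} {out.3} {y1.1} {y1.2} {y2.1, y2.2, y2.3, y3.2, y3.3} {y3.1} {y4.1} {y4.2} {y4.3}, out.j being that stage's outer ports

{out.1, y1.3} {out.2} {out.3} {y1.1} {y1.2} {y2.1, y2.2, y2.3, y3.2, y3.3} {y3.1} {y4.1} {y4.2} {y4.3}


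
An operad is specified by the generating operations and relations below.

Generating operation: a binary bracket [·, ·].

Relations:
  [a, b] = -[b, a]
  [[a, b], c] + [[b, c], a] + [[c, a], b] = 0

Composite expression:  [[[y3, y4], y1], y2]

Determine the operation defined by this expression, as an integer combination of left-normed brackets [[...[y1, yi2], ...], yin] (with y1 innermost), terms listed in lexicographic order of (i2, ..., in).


In the tensor algebra, words opening y1 carry the y1-anchored form.
Composite bracket: [[[y3, y4], y1], y2]
Under [a, b] = ab - ba we get 8 signed associative words (2^3 = 8).
Words beginning with y1 determine it all:
  from y1y3y4y2, sign -1: term -[[[y1, y3], y4], y2]
  from y1y4y3y2, sign +1: term +[[[y1, y4], y3], y2]

-[[[y1, y3], y4], y2] + [[[y1, y4], y3], y2]


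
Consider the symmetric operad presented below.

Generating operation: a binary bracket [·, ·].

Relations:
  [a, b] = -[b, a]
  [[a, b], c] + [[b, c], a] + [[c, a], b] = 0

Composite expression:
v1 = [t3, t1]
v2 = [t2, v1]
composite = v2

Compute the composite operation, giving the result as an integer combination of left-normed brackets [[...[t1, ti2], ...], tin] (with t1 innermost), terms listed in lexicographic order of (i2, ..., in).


Expand each bracket as ab - ba; the t1-initial words give the coefficients.
Composite bracket: [t2, [t3, t1]]
Each bracket splits as ab - ba, giving 4 signed words (2^2 = 4).
Only words starting with t1 matter:
  the word t1t3t2 carries sign +1 and contributes +[[t1, t3], t2]

[[t1, t3], t2]


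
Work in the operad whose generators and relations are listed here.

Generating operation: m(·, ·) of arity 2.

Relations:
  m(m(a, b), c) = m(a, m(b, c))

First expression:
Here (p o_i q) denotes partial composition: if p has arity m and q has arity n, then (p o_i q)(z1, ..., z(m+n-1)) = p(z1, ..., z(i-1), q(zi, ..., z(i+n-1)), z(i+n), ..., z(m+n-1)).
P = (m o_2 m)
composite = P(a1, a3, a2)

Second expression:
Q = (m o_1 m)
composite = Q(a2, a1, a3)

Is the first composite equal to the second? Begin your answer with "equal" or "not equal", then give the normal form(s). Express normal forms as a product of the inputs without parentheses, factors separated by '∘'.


not equal: they reduce to a1 ∘ a3 ∘ a2 and a2 ∘ a1 ∘ a3

The first expression, normalized: a1 ∘ a3 ∘ a2
The second expression, normalized: a2 ∘ a1 ∘ a3
They disagree, so not equal.


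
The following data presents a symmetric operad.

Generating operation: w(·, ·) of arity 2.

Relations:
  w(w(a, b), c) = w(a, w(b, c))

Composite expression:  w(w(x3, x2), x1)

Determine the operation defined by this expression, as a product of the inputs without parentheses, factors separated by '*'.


x3 * x2 * x1

Every regrouping of w is equal, so read the x-inputs in written order.
w(x3, x2) spells out as x3 * x2
w(w(x3, x2), x1) spells out as x3 * x2 * x1


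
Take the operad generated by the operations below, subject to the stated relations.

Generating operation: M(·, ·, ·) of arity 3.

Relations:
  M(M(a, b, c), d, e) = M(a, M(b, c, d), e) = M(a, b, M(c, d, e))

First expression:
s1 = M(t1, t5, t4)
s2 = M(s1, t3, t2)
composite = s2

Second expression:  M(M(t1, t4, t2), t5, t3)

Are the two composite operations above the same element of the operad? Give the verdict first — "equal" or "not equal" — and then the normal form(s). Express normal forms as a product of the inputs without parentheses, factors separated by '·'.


not equal; first: t1 · t5 · t4 · t3 · t2; second: t1 · t4 · t2 · t5 · t3

The first expression, normalized: t1 · t5 · t4 · t3 · t2
The second expression, normalized: t1 · t4 · t2 · t5 · t3
The normal forms differ: not equal.


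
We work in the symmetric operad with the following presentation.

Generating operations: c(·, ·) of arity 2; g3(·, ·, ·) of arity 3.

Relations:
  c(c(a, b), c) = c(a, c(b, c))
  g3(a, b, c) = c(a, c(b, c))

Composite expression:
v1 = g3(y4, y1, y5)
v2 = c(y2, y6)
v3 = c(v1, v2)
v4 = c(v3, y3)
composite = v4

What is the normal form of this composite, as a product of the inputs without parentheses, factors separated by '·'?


y4 · y1 · y5 · y2 · y6 · y3

Every regrouping of c is equal, so read the y-inputs in written order.
g3(y4, y1, y5) linearizes to y4 · y1 · y5
c(y2, y6) linearizes to y2 · y6
c(g3(y4, y1, y5), c(y2, y6)) linearizes to y4 · y1 · y5 · y2 · y6
c(c(g3(y4, y1, y5), c(y2, y6)), y3) linearizes to y4 · y1 · y5 · y2 · y6 · y3


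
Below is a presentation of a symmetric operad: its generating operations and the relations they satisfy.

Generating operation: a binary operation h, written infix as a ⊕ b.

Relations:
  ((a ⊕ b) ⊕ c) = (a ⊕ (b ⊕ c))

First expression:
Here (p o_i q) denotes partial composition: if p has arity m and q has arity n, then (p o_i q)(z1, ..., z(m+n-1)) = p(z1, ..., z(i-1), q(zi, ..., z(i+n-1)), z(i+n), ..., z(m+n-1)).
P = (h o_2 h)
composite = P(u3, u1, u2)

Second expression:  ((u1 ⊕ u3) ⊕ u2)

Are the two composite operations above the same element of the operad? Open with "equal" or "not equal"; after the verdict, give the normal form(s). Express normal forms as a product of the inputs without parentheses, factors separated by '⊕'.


not equal; the first gives u3 ⊕ u1 ⊕ u2 and the second u1 ⊕ u3 ⊕ u2

Normal form of the first expression: u3 ⊕ u1 ⊕ u2
Normal form of the second expression: u1 ⊕ u3 ⊕ u2
No match — not equal.


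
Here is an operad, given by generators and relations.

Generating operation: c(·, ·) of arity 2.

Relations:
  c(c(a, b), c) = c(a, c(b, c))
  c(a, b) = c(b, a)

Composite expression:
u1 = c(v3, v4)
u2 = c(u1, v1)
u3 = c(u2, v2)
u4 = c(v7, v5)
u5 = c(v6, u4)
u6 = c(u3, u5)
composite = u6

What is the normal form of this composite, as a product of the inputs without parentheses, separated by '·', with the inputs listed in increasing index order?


v1 · v2 · v3 · v4 · v5 · v6 · v7

Shape and order are irrelevant to c; the v-input set decides.
c(v3, v4) linearizes to v3 · v4
c(c(v3, v4), v1) linearizes to v3 · v4 · v1
c(c(c(v3, v4), v1), v2) linearizes to v3 · v4 · v1 · v2
c(v7, v5) linearizes to v7 · v5
c(v6, c(v7, v5)) linearizes to v6 · v7 · v5
c(c(c(c(v3, v4), v1), v2), c(v6, c(v7, v5))) linearizes to v3 · v4 · v1 · v2 · v6 · v7 · v5
commutativity sorts the factors: v1 · v2 · v3 · v4 · v5 · v6 · v7


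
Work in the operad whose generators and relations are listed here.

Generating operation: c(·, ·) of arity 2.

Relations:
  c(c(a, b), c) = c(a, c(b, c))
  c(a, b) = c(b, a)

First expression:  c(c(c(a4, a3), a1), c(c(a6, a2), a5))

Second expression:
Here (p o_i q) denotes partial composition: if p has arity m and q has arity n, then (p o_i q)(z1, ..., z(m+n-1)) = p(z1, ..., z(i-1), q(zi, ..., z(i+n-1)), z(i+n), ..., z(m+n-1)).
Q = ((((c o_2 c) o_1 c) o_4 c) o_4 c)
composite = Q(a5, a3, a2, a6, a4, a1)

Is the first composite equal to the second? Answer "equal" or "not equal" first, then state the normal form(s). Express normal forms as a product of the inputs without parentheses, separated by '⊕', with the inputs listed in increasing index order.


equal: each reduces to a1 ⊕ a2 ⊕ a3 ⊕ a4 ⊕ a5 ⊕ a6


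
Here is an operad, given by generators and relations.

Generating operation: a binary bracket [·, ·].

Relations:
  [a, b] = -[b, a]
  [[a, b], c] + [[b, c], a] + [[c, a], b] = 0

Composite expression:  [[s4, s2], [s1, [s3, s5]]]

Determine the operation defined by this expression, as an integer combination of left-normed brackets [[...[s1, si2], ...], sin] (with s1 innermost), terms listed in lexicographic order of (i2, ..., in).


[[[[s1, s3], s5], s2], s4] - [[[[s1, s3], s5], s4], s2] - [[[[s1, s5], s3], s2], s4] + [[[[s1, s5], s3], s4], s2]

Left-normed coefficients sit on the s1-initial expansion words.
Composite bracket: [[s4, s2], [s1, [s3, s5]]]
Under [a, b] = ab - ba we get 16 signed associative words (2^4 = 16).
Only words starting with s1 matter:
  from s1s3s5s2s4, sign +1: term +[[[[s1, s3], s5], s2], s4]
  from s1s3s5s4s2, sign -1: term -[[[[s1, s3], s5], s4], s2]
  from s1s5s3s2s4, sign -1: term -[[[[s1, s5], s3], s2], s4]
  from s1s5s3s4s2, sign +1: term +[[[[s1, s5], s3], s4], s2]


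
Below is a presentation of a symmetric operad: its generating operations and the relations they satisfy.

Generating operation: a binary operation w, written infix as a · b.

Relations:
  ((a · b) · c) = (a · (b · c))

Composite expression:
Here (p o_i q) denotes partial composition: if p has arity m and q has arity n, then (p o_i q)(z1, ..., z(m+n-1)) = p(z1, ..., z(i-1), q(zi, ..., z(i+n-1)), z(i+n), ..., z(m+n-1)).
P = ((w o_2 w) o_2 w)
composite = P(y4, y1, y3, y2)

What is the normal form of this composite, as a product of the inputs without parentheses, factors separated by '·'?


y4 · y1 · y3 · y2


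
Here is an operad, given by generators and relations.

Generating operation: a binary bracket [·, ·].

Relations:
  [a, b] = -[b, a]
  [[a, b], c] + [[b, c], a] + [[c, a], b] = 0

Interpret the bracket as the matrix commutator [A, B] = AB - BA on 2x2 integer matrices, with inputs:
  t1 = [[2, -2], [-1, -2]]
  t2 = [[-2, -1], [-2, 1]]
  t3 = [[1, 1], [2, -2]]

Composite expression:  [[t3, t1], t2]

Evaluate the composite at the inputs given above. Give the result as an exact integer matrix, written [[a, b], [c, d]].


[t3, t1] = [[3, -10], [11, -3]]
[[t3, t1], t2] = [[31, -36], [-21, -31]]

[[31, -36], [-21, -31]]


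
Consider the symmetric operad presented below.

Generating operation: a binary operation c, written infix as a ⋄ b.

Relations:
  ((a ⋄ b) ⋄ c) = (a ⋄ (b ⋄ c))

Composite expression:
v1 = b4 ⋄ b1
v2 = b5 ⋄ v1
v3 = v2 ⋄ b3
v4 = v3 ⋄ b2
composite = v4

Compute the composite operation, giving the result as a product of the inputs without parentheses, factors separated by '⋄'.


Under associativity of c, the answer is the b's in reading order.
(b4 ⋄ b1) flattens to b4 ⋄ b1
(b5 ⋄ (b4 ⋄ b1)) flattens to b5 ⋄ b4 ⋄ b1
((b5 ⋄ (b4 ⋄ b1)) ⋄ b3) flattens to b5 ⋄ b4 ⋄ b1 ⋄ b3
(((b5 ⋄ (b4 ⋄ b1)) ⋄ b3) ⋄ b2) flattens to b5 ⋄ b4 ⋄ b1 ⋄ b3 ⋄ b2

b5 ⋄ b4 ⋄ b1 ⋄ b3 ⋄ b2


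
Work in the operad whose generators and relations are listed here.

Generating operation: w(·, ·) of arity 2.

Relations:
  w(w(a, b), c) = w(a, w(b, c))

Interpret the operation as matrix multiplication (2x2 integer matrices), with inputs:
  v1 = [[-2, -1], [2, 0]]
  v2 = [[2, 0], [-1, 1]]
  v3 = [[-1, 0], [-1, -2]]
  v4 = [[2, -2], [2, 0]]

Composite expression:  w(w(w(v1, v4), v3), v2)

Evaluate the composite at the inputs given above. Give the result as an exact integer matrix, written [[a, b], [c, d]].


w(v1, v4) = [[-6, 4], [4, -4]]
w(w(v1, v4), v3) = [[2, -8], [0, 8]]
w(w(w(v1, v4), v3), v2) = [[12, -8], [-8, 8]]

[[12, -8], [-8, 8]]


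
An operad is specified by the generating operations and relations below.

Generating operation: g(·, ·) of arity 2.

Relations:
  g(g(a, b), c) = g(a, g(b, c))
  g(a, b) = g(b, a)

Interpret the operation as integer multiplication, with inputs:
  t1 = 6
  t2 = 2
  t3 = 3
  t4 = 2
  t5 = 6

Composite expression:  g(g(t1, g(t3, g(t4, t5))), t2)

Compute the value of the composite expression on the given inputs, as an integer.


g(t4, t5) = 12
g(t3, g(t4, t5)) = 36
g(t1, g(t3, g(t4, t5))) = 216
g(g(t1, g(t3, g(t4, t5))), t2) = 432

432


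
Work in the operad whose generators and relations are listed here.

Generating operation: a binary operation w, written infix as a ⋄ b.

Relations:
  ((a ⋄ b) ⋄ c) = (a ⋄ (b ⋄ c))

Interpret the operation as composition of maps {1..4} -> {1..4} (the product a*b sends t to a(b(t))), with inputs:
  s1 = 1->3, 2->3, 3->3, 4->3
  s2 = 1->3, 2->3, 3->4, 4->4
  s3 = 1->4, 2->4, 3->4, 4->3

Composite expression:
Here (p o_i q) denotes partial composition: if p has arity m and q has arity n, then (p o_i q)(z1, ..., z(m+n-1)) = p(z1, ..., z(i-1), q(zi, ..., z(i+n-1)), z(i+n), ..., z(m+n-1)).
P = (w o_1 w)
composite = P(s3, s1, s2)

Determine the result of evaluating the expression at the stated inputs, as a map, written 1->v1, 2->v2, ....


(s3 ⋄ s1) = 1->4, 2->4, 3->4, 4->4
((s3 ⋄ s1) ⋄ s2) = 1->4, 2->4, 3->4, 4->4

1->4, 2->4, 3->4, 4->4


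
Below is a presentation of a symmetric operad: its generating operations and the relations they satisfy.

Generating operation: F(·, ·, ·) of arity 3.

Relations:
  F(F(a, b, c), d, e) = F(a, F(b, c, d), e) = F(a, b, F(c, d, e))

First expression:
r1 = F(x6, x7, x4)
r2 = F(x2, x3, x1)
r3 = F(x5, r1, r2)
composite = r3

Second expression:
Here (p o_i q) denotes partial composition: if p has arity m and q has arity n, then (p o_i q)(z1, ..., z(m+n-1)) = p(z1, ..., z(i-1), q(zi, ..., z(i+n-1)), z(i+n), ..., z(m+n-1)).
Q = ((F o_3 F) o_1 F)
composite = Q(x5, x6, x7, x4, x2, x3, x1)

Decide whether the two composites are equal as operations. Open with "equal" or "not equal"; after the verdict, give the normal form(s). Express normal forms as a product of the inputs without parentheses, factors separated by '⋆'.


In normal form, the first expression is x5 ⋆ x6 ⋆ x7 ⋆ x4 ⋆ x2 ⋆ x3 ⋆ x1
In normal form, the second expression is x5 ⋆ x6 ⋆ x7 ⋆ x4 ⋆ x2 ⋆ x3 ⋆ x1
The forms coincide; equal.

equal; both compose to x5 ⋆ x6 ⋆ x7 ⋆ x4 ⋆ x2 ⋆ x3 ⋆ x1


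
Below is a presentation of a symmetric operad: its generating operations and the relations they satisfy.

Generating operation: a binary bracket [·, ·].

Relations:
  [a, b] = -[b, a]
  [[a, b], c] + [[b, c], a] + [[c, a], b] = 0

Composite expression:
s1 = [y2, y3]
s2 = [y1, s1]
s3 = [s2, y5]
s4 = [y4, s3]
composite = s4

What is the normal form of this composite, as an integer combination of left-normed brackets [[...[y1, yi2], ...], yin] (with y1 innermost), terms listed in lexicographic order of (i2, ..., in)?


-[[[[y1, y2], y3], y5], y4] + [[[[y1, y3], y2], y5], y4]

A multilinear Lie element is pinned by y1-initial words (y1 innermost).
Composite bracket: [y4, [[y1, [y2, y3]], y5]]
Full expansion: 16 signed words from ab - ba (2^4 = 16).
Only words starting with y1 matter:
  y1y2y3y5y4 appears with sign -1, giving the term -[[[[y1, y2], y3], y5], y4]
  y1y3y2y5y4 appears with sign +1, giving the term +[[[[y1, y3], y2], y5], y4]


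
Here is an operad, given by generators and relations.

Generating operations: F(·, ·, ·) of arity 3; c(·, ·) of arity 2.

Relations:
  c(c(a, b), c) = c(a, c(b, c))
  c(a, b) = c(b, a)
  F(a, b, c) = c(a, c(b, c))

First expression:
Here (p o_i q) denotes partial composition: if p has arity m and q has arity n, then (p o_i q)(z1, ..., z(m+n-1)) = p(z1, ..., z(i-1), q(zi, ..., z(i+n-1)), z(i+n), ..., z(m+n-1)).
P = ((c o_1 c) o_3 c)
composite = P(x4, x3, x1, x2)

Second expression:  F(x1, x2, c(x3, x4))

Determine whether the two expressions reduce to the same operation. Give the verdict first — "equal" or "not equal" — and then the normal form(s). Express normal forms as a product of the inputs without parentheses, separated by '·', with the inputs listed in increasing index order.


equal: each reduces to x1 · x2 · x3 · x4

In normal form, the first expression is x1 · x2 · x3 · x4
In normal form, the second expression is x1 · x2 · x3 · x4
The forms coincide; equal.


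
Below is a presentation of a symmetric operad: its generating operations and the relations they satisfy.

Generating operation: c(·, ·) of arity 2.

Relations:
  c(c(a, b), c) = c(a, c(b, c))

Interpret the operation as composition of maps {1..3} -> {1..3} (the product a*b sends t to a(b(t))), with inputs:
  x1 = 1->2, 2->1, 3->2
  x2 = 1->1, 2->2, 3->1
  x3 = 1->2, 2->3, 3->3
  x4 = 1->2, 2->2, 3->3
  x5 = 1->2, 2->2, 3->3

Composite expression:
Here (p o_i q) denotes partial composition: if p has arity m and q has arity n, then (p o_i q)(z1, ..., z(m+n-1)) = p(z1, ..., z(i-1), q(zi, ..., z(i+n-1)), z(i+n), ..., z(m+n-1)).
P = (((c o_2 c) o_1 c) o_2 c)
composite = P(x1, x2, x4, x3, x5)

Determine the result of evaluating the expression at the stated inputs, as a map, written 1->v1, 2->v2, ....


1->2, 2->2, 3->2

c(x2, x4) = 1->2, 2->2, 3->1
c(x1, c(x2, x4)) = 1->1, 2->1, 3->2
c(x3, x5) = 1->3, 2->3, 3->3
c(c(x1, c(x2, x4)), c(x3, x5)) = 1->2, 2->2, 3->2


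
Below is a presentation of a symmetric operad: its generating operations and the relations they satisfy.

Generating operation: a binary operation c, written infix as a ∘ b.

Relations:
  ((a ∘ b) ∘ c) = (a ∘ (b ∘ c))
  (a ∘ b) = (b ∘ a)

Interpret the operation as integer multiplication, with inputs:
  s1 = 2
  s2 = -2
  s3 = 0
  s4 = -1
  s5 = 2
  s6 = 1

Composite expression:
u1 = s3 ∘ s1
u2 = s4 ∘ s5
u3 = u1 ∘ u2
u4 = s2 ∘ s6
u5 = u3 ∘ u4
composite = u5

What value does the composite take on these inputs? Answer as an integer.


0

(s3 ∘ s1) = 0
(s4 ∘ s5) = -2
((s3 ∘ s1) ∘ (s4 ∘ s5)) = 0
(s2 ∘ s6) = -2
(((s3 ∘ s1) ∘ (s4 ∘ s5)) ∘ (s2 ∘ s6)) = 0


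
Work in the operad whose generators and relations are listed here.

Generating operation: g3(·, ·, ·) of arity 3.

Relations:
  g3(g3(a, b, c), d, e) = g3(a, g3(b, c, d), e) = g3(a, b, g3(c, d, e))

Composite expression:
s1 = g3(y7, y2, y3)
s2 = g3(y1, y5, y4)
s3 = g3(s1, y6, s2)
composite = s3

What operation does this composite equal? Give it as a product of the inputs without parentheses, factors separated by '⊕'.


y7 ⊕ y2 ⊕ y3 ⊕ y6 ⊕ y1 ⊕ y5 ⊕ y4

Associativity of g3 dissolves the nesting; only the y-input order survives.
g3(y7, y2, y3) flattens to y7 ⊕ y2 ⊕ y3
g3(y1, y5, y4) flattens to y1 ⊕ y5 ⊕ y4
g3(g3(y7, y2, y3), y6, g3(y1, y5, y4)) flattens to y7 ⊕ y2 ⊕ y3 ⊕ y6 ⊕ y1 ⊕ y5 ⊕ y4


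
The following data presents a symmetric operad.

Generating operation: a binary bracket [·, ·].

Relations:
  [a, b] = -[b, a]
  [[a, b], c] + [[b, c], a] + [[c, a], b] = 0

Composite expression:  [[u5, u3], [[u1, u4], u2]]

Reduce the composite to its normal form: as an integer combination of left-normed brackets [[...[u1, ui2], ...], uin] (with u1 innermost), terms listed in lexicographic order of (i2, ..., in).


[[[[u1, u4], u2], u3], u5] - [[[[u1, u4], u2], u5], u3]


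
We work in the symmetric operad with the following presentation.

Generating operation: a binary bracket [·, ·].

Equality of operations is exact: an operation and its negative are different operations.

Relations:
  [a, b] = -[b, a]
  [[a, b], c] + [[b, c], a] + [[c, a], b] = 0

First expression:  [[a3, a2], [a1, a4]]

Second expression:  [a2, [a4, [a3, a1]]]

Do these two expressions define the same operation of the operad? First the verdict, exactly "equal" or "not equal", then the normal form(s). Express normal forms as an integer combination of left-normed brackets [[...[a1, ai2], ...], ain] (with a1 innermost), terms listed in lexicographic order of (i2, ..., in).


not equal; the first gives [[[a1, a4], a2], a3] - [[[a1, a4], a3], a2] and the second -[[[a1, a3], a4], a2]

The first expression, normalized: [[[a1, a4], a2], a3] - [[[a1, a4], a3], a2]
The second expression, normalized: -[[[a1, a3], a4], a2]
The normal forms differ: not equal.


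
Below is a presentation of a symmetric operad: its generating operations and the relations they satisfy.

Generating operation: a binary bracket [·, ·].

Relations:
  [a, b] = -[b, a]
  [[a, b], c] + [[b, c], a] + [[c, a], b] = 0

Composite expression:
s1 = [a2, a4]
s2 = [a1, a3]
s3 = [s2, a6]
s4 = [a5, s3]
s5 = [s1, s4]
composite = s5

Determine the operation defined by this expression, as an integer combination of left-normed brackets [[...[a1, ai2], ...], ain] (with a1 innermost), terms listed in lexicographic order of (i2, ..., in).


Left-normed coefficients sit on the a1-initial expansion words.
Composite bracket: [[a2, a4], [a5, [[a1, a3], a6]]]
Full expansion: 32 signed words from ab - ba (2^5 = 32).
Words beginning with a1 determine it all:
  word a1a3a6a5a2a4 has sign +1, contributing +[[[[[a1, a3], a6], a5], a2], a4]
  word a1a3a6a5a4a2 has sign -1, contributing -[[[[[a1, a3], a6], a5], a4], a2]

[[[[[a1, a3], a6], a5], a2], a4] - [[[[[a1, a3], a6], a5], a4], a2]


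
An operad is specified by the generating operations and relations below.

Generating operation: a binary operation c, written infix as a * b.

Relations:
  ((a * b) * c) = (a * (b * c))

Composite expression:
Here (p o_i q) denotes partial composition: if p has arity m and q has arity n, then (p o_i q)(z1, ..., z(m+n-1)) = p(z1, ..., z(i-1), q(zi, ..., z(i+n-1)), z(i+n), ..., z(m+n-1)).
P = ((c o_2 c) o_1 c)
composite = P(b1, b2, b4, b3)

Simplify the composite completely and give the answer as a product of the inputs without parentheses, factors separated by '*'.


b1 * b2 * b4 * b3


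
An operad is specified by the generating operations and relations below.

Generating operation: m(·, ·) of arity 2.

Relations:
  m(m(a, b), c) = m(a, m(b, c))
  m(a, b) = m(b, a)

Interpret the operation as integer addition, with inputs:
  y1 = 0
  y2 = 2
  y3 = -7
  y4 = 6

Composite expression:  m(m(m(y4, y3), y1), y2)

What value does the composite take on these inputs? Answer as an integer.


1


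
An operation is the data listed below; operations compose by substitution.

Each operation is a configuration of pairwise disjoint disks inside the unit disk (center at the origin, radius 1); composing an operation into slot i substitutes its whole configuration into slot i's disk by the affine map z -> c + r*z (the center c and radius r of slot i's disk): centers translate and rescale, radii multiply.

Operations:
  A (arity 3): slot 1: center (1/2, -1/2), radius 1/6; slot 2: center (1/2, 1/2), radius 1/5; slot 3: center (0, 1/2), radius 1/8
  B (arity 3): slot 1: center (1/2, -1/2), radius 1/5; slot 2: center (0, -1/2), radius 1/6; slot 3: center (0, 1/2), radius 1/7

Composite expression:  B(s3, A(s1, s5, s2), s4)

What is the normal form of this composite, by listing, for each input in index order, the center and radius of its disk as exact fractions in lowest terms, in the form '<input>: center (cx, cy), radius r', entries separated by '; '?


Affine substitution under B: radii multiply and s-centers shift.
s3: after 1 affine step, its disk has center (1/2, -1/2), radius 1/5
s1: after 2 affine steps, its disk has center (1/12, -7/12), radius 1/36
s5: after 2 affine steps, its disk has center (1/12, -5/12), radius 1/30
s2: after 2 affine steps, its disk has center (0, -5/12), radius 1/48
s4: after 1 affine step, its disk has center (0, 1/2), radius 1/7

s1: center (1/12, -7/12), radius 1/36; s2: center (0, -5/12), radius 1/48; s3: center (1/2, -1/2), radius 1/5; s4: center (0, 1/2), radius 1/7; s5: center (1/12, -5/12), radius 1/30


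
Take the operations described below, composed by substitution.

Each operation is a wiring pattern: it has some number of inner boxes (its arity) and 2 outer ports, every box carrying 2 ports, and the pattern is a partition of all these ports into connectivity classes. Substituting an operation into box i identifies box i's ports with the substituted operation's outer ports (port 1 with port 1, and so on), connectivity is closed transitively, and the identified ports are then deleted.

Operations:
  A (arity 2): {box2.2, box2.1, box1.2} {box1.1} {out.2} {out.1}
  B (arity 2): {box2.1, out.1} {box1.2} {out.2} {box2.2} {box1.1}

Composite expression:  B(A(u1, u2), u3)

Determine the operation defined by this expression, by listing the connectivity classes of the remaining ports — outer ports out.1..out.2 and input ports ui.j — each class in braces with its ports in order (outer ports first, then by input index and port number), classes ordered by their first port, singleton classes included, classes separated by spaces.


{out.1, u3.1} {out.2} {u1.1} {u1.2, u2.1, u2.2} {u3.2}


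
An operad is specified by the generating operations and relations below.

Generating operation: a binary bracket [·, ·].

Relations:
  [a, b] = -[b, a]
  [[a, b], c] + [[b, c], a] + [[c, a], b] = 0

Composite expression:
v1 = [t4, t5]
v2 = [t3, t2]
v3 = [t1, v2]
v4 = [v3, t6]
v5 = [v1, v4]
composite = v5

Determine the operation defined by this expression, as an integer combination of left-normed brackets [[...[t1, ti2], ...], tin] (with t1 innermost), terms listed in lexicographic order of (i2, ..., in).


[[[[[t1, t2], t3], t6], t4], t5] - [[[[[t1, t2], t3], t6], t5], t4] - [[[[[t1, t3], t2], t6], t4], t5] + [[[[[t1, t3], t2], t6], t5], t4]

Expand each bracket as ab - ba; the t1-initial words give the coefficients.
Composite bracket: [[t4, t5], [[t1, [t3, t2]], t6]]
Under [a, b] = ab - ba we get 32 signed associative words (2^5 = 32).
Keep just the words that open with t1:
  from t1t2t3t6t4t5, sign +1: term +[[[[[t1, t2], t3], t6], t4], t5]
  from t1t2t3t6t5t4, sign -1: term -[[[[[t1, t2], t3], t6], t5], t4]
  from t1t3t2t6t4t5, sign -1: term -[[[[[t1, t3], t2], t6], t4], t5]
  from t1t3t2t6t5t4, sign +1: term +[[[[[t1, t3], t2], t6], t5], t4]


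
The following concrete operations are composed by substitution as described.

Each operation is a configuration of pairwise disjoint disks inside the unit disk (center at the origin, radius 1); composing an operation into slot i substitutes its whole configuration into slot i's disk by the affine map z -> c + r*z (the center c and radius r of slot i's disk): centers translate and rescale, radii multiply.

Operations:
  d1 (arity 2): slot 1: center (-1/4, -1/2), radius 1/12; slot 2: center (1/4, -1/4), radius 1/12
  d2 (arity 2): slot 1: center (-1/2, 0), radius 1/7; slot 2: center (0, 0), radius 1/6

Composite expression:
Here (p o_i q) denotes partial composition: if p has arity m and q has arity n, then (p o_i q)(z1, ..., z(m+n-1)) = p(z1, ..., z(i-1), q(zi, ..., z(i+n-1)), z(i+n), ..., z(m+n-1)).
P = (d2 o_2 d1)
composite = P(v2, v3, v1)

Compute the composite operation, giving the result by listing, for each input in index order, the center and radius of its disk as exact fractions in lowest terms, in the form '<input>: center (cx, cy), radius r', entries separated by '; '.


v1: center (1/24, -1/24), radius 1/72; v2: center (-1/2, 0), radius 1/7; v3: center (-1/24, -1/12), radius 1/72

Only the slot chain above each v matters under d2; compose those maps.
for v2, the 1-step affine chain lands on center (-1/2, 0), radius 1/7
for v3, the 2-step affine chain lands on center (-1/24, -1/12), radius 1/72
for v1, the 2-step affine chain lands on center (1/24, -1/24), radius 1/72


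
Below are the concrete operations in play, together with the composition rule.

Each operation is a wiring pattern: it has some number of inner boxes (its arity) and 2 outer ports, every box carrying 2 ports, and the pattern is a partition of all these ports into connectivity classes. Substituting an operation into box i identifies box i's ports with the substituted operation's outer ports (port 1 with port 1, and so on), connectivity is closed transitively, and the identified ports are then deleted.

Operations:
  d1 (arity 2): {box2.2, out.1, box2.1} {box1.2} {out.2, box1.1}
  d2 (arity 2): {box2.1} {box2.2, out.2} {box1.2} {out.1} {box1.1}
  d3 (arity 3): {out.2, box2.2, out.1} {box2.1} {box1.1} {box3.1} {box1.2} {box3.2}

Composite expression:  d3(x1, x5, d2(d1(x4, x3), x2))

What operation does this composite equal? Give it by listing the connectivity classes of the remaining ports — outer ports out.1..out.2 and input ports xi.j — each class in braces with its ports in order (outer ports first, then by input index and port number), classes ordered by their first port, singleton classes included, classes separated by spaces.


Reachability decides: close wires over d3-identified ports.
after d1, the pattern on (x4, x3) reads {out.1, x3.1, x3.2} {out.2, x4.1} {x4.2} (out.j = its outer ports)
after d2, the pattern on (x4, x3, x2) reads {out.1} {out.2, x2.2} {x2.1} {x3.1, x3.2} {x4.1} {x4.2} (out.j = its outer ports)
after d3, the pattern on (x1, x5, x4, x3, x2) reads {out.1, out.2, x5.2} {x1.1} {x1.2} {x2.1} {x2.2} {x3.1, x3.2} {x4.1} {x4.2} {x5.1} (out.j = its outer ports)

{out.1, out.2, x5.2} {x1.1} {x1.2} {x2.1} {x2.2} {x3.1, x3.2} {x4.1} {x4.2} {x5.1}
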